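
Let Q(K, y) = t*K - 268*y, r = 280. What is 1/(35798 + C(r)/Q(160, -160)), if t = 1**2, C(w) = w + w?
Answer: 538/19259331 ≈ 2.7934e-5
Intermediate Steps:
C(w) = 2*w
t = 1
Q(K, y) = K - 268*y (Q(K, y) = 1*K - 268*y = K - 268*y)
1/(35798 + C(r)/Q(160, -160)) = 1/(35798 + (2*280)/(160 - 268*(-160))) = 1/(35798 + 560/(160 + 42880)) = 1/(35798 + 560/43040) = 1/(35798 + 560*(1/43040)) = 1/(35798 + 7/538) = 1/(19259331/538) = 538/19259331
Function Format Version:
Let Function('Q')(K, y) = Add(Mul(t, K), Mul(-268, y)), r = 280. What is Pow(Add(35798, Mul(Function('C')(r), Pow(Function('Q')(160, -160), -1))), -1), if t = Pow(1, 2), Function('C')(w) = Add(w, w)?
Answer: Rational(538, 19259331) ≈ 2.7934e-5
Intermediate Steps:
Function('C')(w) = Mul(2, w)
t = 1
Function('Q')(K, y) = Add(K, Mul(-268, y)) (Function('Q')(K, y) = Add(Mul(1, K), Mul(-268, y)) = Add(K, Mul(-268, y)))
Pow(Add(35798, Mul(Function('C')(r), Pow(Function('Q')(160, -160), -1))), -1) = Pow(Add(35798, Mul(Mul(2, 280), Pow(Add(160, Mul(-268, -160)), -1))), -1) = Pow(Add(35798, Mul(560, Pow(Add(160, 42880), -1))), -1) = Pow(Add(35798, Mul(560, Pow(43040, -1))), -1) = Pow(Add(35798, Mul(560, Rational(1, 43040))), -1) = Pow(Add(35798, Rational(7, 538)), -1) = Pow(Rational(19259331, 538), -1) = Rational(538, 19259331)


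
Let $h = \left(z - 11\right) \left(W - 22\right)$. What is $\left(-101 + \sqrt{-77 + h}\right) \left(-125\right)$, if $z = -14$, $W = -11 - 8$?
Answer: $12625 - 250 \sqrt{237} \approx 8776.3$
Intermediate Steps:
$W = -19$
$h = 1025$ ($h = \left(-14 - 11\right) \left(-19 - 22\right) = \left(-25\right) \left(-41\right) = 1025$)
$\left(-101 + \sqrt{-77 + h}\right) \left(-125\right) = \left(-101 + \sqrt{-77 + 1025}\right) \left(-125\right) = \left(-101 + \sqrt{948}\right) \left(-125\right) = \left(-101 + 2 \sqrt{237}\right) \left(-125\right) = 12625 - 250 \sqrt{237}$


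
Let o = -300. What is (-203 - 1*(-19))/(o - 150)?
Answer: 92/225 ≈ 0.40889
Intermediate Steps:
(-203 - 1*(-19))/(o - 150) = (-203 - 1*(-19))/(-300 - 150) = (-203 + 19)/(-450) = -184*(-1/450) = 92/225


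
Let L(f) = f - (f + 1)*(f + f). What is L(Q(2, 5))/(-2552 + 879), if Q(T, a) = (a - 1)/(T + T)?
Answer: 3/1673 ≈ 0.0017932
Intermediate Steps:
Q(T, a) = (-1 + a)/(2*T) (Q(T, a) = (-1 + a)/((2*T)) = (-1 + a)*(1/(2*T)) = (-1 + a)/(2*T))
L(f) = f - 2*f*(1 + f) (L(f) = f - (1 + f)*2*f = f - 2*f*(1 + f))
L(Q(2, 5))/(-2552 + 879) = (-(½)*(-1 + 5)/2*(1 + 2*((½)*(-1 + 5)/2)))/(-2552 + 879) = -(½)*(½)*4*(1 + 2*((½)*(½)*4))/(-1673) = -1*1*(1 + 2*1)*(-1/1673) = -1*1*(1 + 2)*(-1/1673) = -1*1*3*(-1/1673) = -3*(-1/1673) = 3/1673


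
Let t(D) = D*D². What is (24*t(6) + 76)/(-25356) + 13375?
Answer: 84782810/6339 ≈ 13375.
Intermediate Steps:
t(D) = D³
(24*t(6) + 76)/(-25356) + 13375 = (24*6³ + 76)/(-25356) + 13375 = (24*216 + 76)*(-1/25356) + 13375 = (5184 + 76)*(-1/25356) + 13375 = 5260*(-1/25356) + 13375 = -1315/6339 + 13375 = 84782810/6339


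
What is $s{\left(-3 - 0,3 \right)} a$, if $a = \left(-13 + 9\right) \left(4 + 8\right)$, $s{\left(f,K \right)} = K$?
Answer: $-144$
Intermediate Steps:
$a = -48$ ($a = \left(-4\right) 12 = -48$)
$s{\left(-3 - 0,3 \right)} a = 3 \left(-48\right) = -144$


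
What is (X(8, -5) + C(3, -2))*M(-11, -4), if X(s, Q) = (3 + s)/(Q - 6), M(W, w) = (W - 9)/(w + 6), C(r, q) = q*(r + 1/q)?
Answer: 60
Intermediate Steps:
M(W, w) = (-9 + W)/(6 + w)
X(s, Q) = (3 + s)/(-6 + Q)
(X(8, -5) + C(3, -2))*M(-11, -4) = ((3 + 8)/(-6 - 5) + (1 - 2*3))*((-9 - 11)/(6 - 4)) = (11/(-11) + (1 - 6))*(-20/2) = (-1/11*11 - 5)*((½)*(-20)) = (-1 - 5)*(-10) = -6*(-10) = 60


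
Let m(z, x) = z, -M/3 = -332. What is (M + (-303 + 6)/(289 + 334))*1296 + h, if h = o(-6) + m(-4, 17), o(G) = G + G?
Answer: 803783488/623 ≈ 1.2902e+6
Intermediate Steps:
M = 996 (M = -3*(-332) = 996)
o(G) = 2*G
h = -16 (h = 2*(-6) - 4 = -12 - 4 = -16)
(M + (-303 + 6)/(289 + 334))*1296 + h = (996 + (-303 + 6)/(289 + 334))*1296 - 16 = (996 - 297/623)*1296 - 16 = (620211/623)*1296 - 16 = 803793456/623 - 16 = 803783488/623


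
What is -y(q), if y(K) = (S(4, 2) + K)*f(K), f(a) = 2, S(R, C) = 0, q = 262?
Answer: -524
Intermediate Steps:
y(K) = 2*K (y(K) = (0 + K)*2 = K*2 = 2*K)
-y(q) = -2*262 = -1*524 = -524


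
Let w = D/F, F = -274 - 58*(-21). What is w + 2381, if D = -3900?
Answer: 560941/236 ≈ 2376.9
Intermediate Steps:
F = 944 (F = -274 + 1218 = 944)
w = -975/236 (w = -3900/944 = -3900*1/944 = -975/236 ≈ -4.1314)
w + 2381 = -975/236 + 2381 = 560941/236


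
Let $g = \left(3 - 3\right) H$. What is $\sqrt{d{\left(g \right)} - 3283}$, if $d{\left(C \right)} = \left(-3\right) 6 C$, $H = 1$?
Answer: $7 i \sqrt{67} \approx 57.297 i$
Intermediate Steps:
$g = 0$ ($g = \left(3 - 3\right) 1 = 0 \cdot 1 = 0$)
$d{\left(C \right)} = - 18 C$
$\sqrt{d{\left(g \right)} - 3283} = \sqrt{\left(-18\right) 0 - 3283} = \sqrt{0 - 3283} = \sqrt{-3283} = 7 i \sqrt{67}$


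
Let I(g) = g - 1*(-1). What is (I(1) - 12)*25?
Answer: -250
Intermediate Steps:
I(g) = 1 + g (I(g) = g + 1 = 1 + g)
(I(1) - 12)*25 = ((1 + 1) - 12)*25 = (2 - 12)*25 = -10*25 = -250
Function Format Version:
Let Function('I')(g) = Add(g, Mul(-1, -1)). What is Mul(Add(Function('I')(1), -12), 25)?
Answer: -250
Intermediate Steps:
Function('I')(g) = Add(1, g) (Function('I')(g) = Add(g, 1) = Add(1, g))
Mul(Add(Function('I')(1), -12), 25) = Mul(Add(Add(1, 1), -12), 25) = Mul(Add(2, -12), 25) = Mul(-10, 25) = -250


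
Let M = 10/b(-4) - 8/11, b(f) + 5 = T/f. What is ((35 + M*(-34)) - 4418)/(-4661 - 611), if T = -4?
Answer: 23503/28996 ≈ 0.81056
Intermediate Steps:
b(f) = -5 - 4/f
M = -71/22 (M = 10/(-5 - 4/(-4)) - 8/11 = 10/(-5 - 4*(-¼)) - 8*1/11 = 10/(-5 + 1) - 8/11 = 10/(-4) - 8/11 = 10*(-¼) - 8/11 = -5/2 - 8/11 = -71/22 ≈ -3.2273)
((35 + M*(-34)) - 4418)/(-4661 - 611) = ((35 - 71/22*(-34)) - 4418)/(-4661 - 611) = ((35 + 1207/11) - 4418)/(-5272) = (1592/11 - 4418)*(-1/5272) = -47006/11*(-1/5272) = 23503/28996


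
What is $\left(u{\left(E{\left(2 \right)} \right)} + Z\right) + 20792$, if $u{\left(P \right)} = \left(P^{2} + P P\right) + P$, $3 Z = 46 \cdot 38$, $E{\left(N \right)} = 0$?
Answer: $\frac{64124}{3} \approx 21375.0$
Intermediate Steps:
$Z = \frac{1748}{3}$ ($Z = \frac{46 \cdot 38}{3} = \frac{1}{3} \cdot 1748 = \frac{1748}{3} \approx 582.67$)
$u{\left(P \right)} = P + 2 P^{2}$ ($u{\left(P \right)} = \left(P^{2} + P^{2}\right) + P = 2 P^{2} + P = P + 2 P^{2}$)
$\left(u{\left(E{\left(2 \right)} \right)} + Z\right) + 20792 = \left(0 \left(1 + 2 \cdot 0\right) + \frac{1748}{3}\right) + 20792 = \left(0 \left(1 + 0\right) + \frac{1748}{3}\right) + 20792 = \left(0 \cdot 1 + \frac{1748}{3}\right) + 20792 = \left(0 + \frac{1748}{3}\right) + 20792 = \frac{1748}{3} + 20792 = \frac{64124}{3}$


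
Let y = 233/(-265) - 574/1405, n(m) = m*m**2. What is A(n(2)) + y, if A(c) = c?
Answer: 99965/14893 ≈ 6.7122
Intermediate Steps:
n(m) = m**3
y = -19179/14893 (y = 233*(-1/265) - 574*1/1405 = -233/265 - 574/1405 = -19179/14893 ≈ -1.2878)
A(n(2)) + y = 2**3 - 19179/14893 = 8 - 19179/14893 = 99965/14893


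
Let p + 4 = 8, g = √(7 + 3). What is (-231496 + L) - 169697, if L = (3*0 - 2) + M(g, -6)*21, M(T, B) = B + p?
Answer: -401237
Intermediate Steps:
g = √10 ≈ 3.1623
p = 4 (p = -4 + 8 = 4)
M(T, B) = 4 + B (M(T, B) = B + 4 = 4 + B)
L = -44 (L = (3*0 - 2) + (4 - 6)*21 = (0 - 2) - 2*21 = -2 - 42 = -44)
(-231496 + L) - 169697 = (-231496 - 44) - 169697 = -231540 - 169697 = -401237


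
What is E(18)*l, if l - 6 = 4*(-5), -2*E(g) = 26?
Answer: 182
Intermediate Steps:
E(g) = -13 (E(g) = -½*26 = -13)
l = -14 (l = 6 + 4*(-5) = 6 - 20 = -14)
E(18)*l = -13*(-14) = 182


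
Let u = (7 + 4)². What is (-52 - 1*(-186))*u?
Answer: 16214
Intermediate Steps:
u = 121 (u = 11² = 121)
(-52 - 1*(-186))*u = (-52 - 1*(-186))*121 = (-52 + 186)*121 = 134*121 = 16214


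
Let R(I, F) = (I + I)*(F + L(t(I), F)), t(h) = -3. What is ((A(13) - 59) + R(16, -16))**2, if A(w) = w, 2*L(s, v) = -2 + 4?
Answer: 276676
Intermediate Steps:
L(s, v) = 1 (L(s, v) = (-2 + 4)/2 = (1/2)*2 = 1)
R(I, F) = 2*I*(1 + F) (R(I, F) = (I + I)*(F + 1) = (2*I)*(1 + F) = 2*I*(1 + F))
((A(13) - 59) + R(16, -16))**2 = ((13 - 59) + 2*16*(1 - 16))**2 = (-46 + 2*16*(-15))**2 = (-46 - 480)**2 = (-526)**2 = 276676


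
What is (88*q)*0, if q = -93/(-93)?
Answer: 0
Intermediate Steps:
q = 1 (q = -93*(-1/93) = 1)
(88*q)*0 = (88*1)*0 = 88*0 = 0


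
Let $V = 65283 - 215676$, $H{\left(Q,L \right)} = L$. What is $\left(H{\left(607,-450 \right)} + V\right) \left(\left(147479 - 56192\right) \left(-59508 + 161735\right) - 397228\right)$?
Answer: $-1407606376040403$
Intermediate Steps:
$V = -150393$ ($V = 65283 - 215676 = -150393$)
$\left(H{\left(607,-450 \right)} + V\right) \left(\left(147479 - 56192\right) \left(-59508 + 161735\right) - 397228\right) = \left(-450 - 150393\right) \left(\left(147479 - 56192\right) \left(-59508 + 161735\right) - 397228\right) = - 150843 \left(91287 \cdot 102227 - 397228\right) = - 150843 \left(9331996149 - 397228\right) = \left(-150843\right) 9331598921 = -1407606376040403$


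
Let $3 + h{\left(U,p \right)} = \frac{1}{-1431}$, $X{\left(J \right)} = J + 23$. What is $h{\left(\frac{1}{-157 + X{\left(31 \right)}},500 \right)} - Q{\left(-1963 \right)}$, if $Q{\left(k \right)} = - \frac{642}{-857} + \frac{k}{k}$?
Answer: $- \frac{5825027}{1226367} \approx -4.7498$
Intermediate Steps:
$X{\left(J \right)} = 23 + J$
$h{\left(U,p \right)} = - \frac{4294}{1431}$ ($h{\left(U,p \right)} = -3 + \frac{1}{-1431} = -3 - \frac{1}{1431} = - \frac{4294}{1431}$)
$Q{\left(k \right)} = \frac{1499}{857}$ ($Q{\left(k \right)} = \left(-642\right) \left(- \frac{1}{857}\right) + 1 = \frac{642}{857} + 1 = \frac{1499}{857}$)
$h{\left(\frac{1}{-157 + X{\left(31 \right)}},500 \right)} - Q{\left(-1963 \right)} = - \frac{4294}{1431} - \frac{1499}{857} = - \frac{5825027}{1226367}$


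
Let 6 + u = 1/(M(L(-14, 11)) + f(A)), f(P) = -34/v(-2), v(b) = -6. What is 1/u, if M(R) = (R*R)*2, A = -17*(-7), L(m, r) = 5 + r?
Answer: -1553/9315 ≈ -0.16672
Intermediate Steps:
A = 119
f(P) = 17/3 (f(P) = -34/(-6) = -34*(-⅙) = 17/3)
M(R) = 2*R² (M(R) = R²*2 = 2*R²)
u = -9315/1553 (u = -6 + 1/(2*(5 + 11)² + 17/3) = -6 + 1/(2*16² + 17/3) = -6 + 1/(2*256 + 17/3) = -6 + 1/(512 + 17/3) = -6 + 1/(1553/3) = -6 + 3/1553 = -9315/1553 ≈ -5.9981)
1/u = 1/(-9315/1553) = -1553/9315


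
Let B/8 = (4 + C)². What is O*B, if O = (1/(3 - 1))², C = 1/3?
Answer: 338/9 ≈ 37.556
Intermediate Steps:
C = ⅓ ≈ 0.33333
B = 1352/9 (B = 8*(4 + ⅓)² = 8*(13/3)² = 8*(169/9) = 1352/9 ≈ 150.22)
O = ¼ (O = (1/2)² = (½)² = ¼ ≈ 0.25000)
O*B = (¼)*(1352/9) = 338/9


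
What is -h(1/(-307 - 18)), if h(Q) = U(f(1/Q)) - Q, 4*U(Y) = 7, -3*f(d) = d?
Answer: -2279/1300 ≈ -1.7531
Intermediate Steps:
f(d) = -d/3
U(Y) = 7/4 (U(Y) = (1/4)*7 = 7/4)
h(Q) = 7/4 - Q
-h(1/(-307 - 18)) = -(7/4 - 1/(-307 - 18)) = -(7/4 - 1/(-325)) = -(7/4 - 1*(-1/325)) = -(7/4 + 1/325) = -1*2279/1300 = -2279/1300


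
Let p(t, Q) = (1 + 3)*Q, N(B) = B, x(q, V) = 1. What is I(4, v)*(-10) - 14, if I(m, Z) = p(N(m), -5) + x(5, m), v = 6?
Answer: 176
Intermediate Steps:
p(t, Q) = 4*Q
I(m, Z) = -19 (I(m, Z) = 4*(-5) + 1 = -20 + 1 = -19)
I(4, v)*(-10) - 14 = -19*(-10) - 14 = 190 - 14 = 176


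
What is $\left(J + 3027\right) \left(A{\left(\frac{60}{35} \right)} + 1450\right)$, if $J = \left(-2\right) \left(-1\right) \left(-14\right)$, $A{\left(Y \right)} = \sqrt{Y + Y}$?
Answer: $4348550 + \frac{5998 \sqrt{42}}{7} \approx 4.3541 \cdot 10^{6}$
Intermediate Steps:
$A{\left(Y \right)} = \sqrt{2} \sqrt{Y}$ ($A{\left(Y \right)} = \sqrt{2 Y} = \sqrt{2} \sqrt{Y}$)
$J = -28$ ($J = 2 \left(-14\right) = -28$)
$\left(J + 3027\right) \left(A{\left(\frac{60}{35} \right)} + 1450\right) = \left(-28 + 3027\right) \left(\sqrt{2} \sqrt{\frac{60}{35}} + 1450\right) = 2999 \left(\sqrt{2} \sqrt{60 \cdot \frac{1}{35}} + 1450\right) = 2999 \left(\sqrt{2} \sqrt{\frac{12}{7}} + 1450\right) = 2999 \left(\sqrt{2} \frac{2 \sqrt{21}}{7} + 1450\right) = 2999 \left(\frac{2 \sqrt{42}}{7} + 1450\right) = 2999 \left(1450 + \frac{2 \sqrt{42}}{7}\right) = 4348550 + \frac{5998 \sqrt{42}}{7}$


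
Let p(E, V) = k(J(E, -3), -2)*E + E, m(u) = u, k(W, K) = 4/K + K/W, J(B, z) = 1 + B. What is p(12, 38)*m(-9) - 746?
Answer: -8078/13 ≈ -621.38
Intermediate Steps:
p(E, V) = E + E*(-2 - 2/(1 + E)) (p(E, V) = (4/(-2) - 2/(1 + E))*E + E = (4*(-½) - 2/(1 + E))*E + E = (-2 - 2/(1 + E))*E + E = E*(-2 - 2/(1 + E)) + E = E + E*(-2 - 2/(1 + E)))
p(12, 38)*m(-9) - 746 = (12*(-3 - 1*12)/(1 + 12))*(-9) - 746 = (12*(-3 - 12)/13)*(-9) - 746 = (12*(1/13)*(-15))*(-9) - 746 = -180/13*(-9) - 746 = 1620/13 - 746 = -8078/13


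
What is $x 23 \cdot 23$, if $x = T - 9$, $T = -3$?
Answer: $-6348$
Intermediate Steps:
$x = -12$ ($x = -3 - 9 = -12$)
$x 23 \cdot 23 = \left(-12\right) 23 \cdot 23 = \left(-276\right) 23 = -6348$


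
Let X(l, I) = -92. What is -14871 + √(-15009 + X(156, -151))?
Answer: -14871 + I*√15101 ≈ -14871.0 + 122.89*I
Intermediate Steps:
-14871 + √(-15009 + X(156, -151)) = -14871 + √(-15009 - 92) = -14871 + √(-15101) = -14871 + I*√15101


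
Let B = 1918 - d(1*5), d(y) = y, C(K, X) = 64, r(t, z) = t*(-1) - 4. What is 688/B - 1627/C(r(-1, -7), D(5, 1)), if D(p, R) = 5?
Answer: -3068419/122432 ≈ -25.062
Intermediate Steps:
r(t, z) = -4 - t (r(t, z) = -t - 4 = -4 - t)
B = 1913 (B = 1918 - 5 = 1913)
688/B - 1627/C(r(-1, -7), D(5, 1)) = 688/1913 - 1627/64 = -3068419/122432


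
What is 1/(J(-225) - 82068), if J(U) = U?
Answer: -1/82293 ≈ -1.2152e-5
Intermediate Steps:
1/(J(-225) - 82068) = 1/(-225 - 82068) = 1/(-82293) = -1/82293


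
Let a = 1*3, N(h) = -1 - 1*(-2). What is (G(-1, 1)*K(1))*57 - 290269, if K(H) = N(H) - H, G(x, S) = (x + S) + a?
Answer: -290269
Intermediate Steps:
N(h) = 1 (N(h) = -1 + 2 = 1)
a = 3
G(x, S) = 3 + S + x (G(x, S) = (x + S) + 3 = (S + x) + 3 = 3 + S + x)
K(H) = 1 - H
(G(-1, 1)*K(1))*57 - 290269 = ((3 + 1 - 1)*(1 - 1*1))*57 - 290269 = (3*(1 - 1))*57 - 290269 = (3*0)*57 - 290269 = 0*57 - 290269 = 0 - 290269 = -290269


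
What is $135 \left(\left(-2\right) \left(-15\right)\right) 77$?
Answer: $311850$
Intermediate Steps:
$135 \left(\left(-2\right) \left(-15\right)\right) 77 = 135 \cdot 30 \cdot 77 = 4050 \cdot 77 = 311850$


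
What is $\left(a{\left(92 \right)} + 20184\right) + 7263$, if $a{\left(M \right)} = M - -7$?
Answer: $27546$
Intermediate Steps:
$a{\left(M \right)} = 7 + M$ ($a{\left(M \right)} = M + 7 = 7 + M$)
$\left(a{\left(92 \right)} + 20184\right) + 7263 = \left(\left(7 + 92\right) + 20184\right) + 7263 = \left(99 + 20184\right) + 7263 = 20283 + 7263 = 27546$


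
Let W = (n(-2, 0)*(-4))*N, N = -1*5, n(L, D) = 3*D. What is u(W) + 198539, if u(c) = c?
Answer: 198539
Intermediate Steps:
N = -5
W = 0 (W = ((3*0)*(-4))*(-5) = (0*(-4))*(-5) = 0*(-5) = 0)
u(W) + 198539 = 0 + 198539 = 198539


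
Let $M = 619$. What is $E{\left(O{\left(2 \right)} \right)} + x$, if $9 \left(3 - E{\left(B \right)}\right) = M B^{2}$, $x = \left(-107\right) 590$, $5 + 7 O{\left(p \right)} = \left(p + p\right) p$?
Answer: $- \frac{3093842}{49} \approx -63140.0$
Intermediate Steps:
$O{\left(p \right)} = - \frac{5}{7} + \frac{2 p^{2}}{7}$ ($O{\left(p \right)} = - \frac{5}{7} + \frac{\left(p + p\right) p}{7} = - \frac{5}{7} + \frac{2 p p}{7} = - \frac{5}{7} + \frac{2 p^{2}}{7}$)
$x = -63130$
$E{\left(B \right)} = 3 - \frac{619 B^{2}}{9}$
$E{\left(O{\left(2 \right)} \right)} + x = \left(3 - \frac{619 \left(- \frac{5}{7} + \frac{2 \cdot 2^{2}}{7}\right)^{2}}{9}\right) - 63130 = \left(3 - \frac{619 \left(- \frac{5}{7} + \frac{2}{7} \cdot 4\right)^{2}}{9}\right) - 63130 = \left(3 - \frac{619 \left(- \frac{5}{7} + \frac{8}{7}\right)^{2}}{9}\right) - 63130 = \left(3 - \frac{619 \left(\frac{3}{7}\right)^{2}}{9}\right) - 63130 = \left(3 - \frac{619}{49}\right) - 63130 = - \frac{472}{49} - 63130 = - \frac{3093842}{49}$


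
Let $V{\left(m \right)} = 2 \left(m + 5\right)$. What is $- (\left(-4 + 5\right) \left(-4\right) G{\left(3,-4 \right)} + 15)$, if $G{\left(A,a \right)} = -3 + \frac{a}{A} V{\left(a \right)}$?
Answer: $- \frac{113}{3} \approx -37.667$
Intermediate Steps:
$V{\left(m \right)} = 10 + 2 m$ ($V{\left(m \right)} = 2 \left(5 + m\right) = 10 + 2 m$)
$G{\left(A,a \right)} = -3 + \frac{a \left(10 + 2 a\right)}{A}$ ($G{\left(A,a \right)} = -3 + \frac{a}{A} \left(10 + 2 a\right) = -3 + \frac{a \left(10 + 2 a\right)}{A}$)
$- (\left(-4 + 5\right) \left(-4\right) G{\left(3,-4 \right)} + 15) = - (\left(-4 + 5\right) \left(-4\right) \frac{\left(-3\right) 3 + 2 \left(-4\right) \left(5 - 4\right)}{3} + 15) = - (1 \left(-4\right) \frac{-9 + 2 \left(-4\right) 1}{3} + 15) = - (- 4 \frac{-9 - 8}{3} + 15) = - (- 4 \cdot \frac{1}{3} \left(-17\right) + 15) = - (\left(-4\right) \left(- \frac{17}{3}\right) + 15) = - (\frac{68}{3} + 15) = \left(-1\right) \frac{113}{3} = - \frac{113}{3}$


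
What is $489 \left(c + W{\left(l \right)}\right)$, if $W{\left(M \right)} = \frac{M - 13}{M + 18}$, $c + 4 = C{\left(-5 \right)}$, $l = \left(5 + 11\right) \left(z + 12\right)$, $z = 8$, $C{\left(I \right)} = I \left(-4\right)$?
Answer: $\frac{2794635}{338} \approx 8268.2$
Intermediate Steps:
$C{\left(I \right)} = - 4 I$
$l = 320$ ($l = \left(5 + 11\right) \left(8 + 12\right) = 16 \cdot 20 = 320$)
$c = 16$ ($c = -4 - -20 = -4 + 20 = 16$)
$W{\left(M \right)} = \frac{-13 + M}{18 + M}$
$489 \left(c + W{\left(l \right)}\right) = 489 \left(16 + \frac{-13 + 320}{18 + 320}\right) = 489 \left(16 + \frac{1}{338} \cdot 307\right) = 489 \left(16 + \frac{307}{338}\right) = 489 \cdot \frac{5715}{338} = \frac{2794635}{338}$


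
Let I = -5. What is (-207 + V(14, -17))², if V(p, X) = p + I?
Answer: 39204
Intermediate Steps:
V(p, X) = -5 + p (V(p, X) = p - 5 = -5 + p)
(-207 + V(14, -17))² = (-207 + (-5 + 14))² = (-207 + 9)² = (-198)² = 39204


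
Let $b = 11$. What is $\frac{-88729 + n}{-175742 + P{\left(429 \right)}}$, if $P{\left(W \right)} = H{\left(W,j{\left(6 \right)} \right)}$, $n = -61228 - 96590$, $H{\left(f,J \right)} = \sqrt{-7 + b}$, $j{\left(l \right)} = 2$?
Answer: $\frac{246547}{175740} \approx 1.4029$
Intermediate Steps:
$H{\left(f,J \right)} = 2$ ($H{\left(f,J \right)} = \sqrt{-7 + 11} = \sqrt{4} = 2$)
$n = -157818$ ($n = -61228 - 96590 = -157818$)
$P{\left(W \right)} = 2$
$\frac{-88729 + n}{-175742 + P{\left(429 \right)}} = \frac{-88729 - 157818}{-175742 + 2} = - \frac{246547}{-175740} = \left(-246547\right) \left(- \frac{1}{175740}\right) = \frac{246547}{175740}$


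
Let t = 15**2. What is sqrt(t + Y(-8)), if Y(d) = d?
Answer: sqrt(217) ≈ 14.731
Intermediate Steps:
t = 225
sqrt(t + Y(-8)) = sqrt(225 - 8) = sqrt(217)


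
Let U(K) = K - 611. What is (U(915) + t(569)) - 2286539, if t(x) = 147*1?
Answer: -2286088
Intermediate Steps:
U(K) = -611 + K
t(x) = 147
(U(915) + t(569)) - 2286539 = ((-611 + 915) + 147) - 2286539 = (304 + 147) - 2286539 = 451 - 2286539 = -2286088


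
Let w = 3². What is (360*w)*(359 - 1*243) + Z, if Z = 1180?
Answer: 377020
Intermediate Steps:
w = 9
(360*w)*(359 - 1*243) + Z = (360*9)*(359 - 1*243) + 1180 = 3240*(359 - 243) + 1180 = 3240*116 + 1180 = 375840 + 1180 = 377020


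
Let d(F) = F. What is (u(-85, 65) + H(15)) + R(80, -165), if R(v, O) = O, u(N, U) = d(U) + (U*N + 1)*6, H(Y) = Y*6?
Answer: -33154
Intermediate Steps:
H(Y) = 6*Y
u(N, U) = 6 + U + 6*N*U (u(N, U) = U + (U*N + 1)*6 = U + (N*U + 1)*6 = U + (1 + N*U)*6 = U + (6 + 6*N*U) = 6 + U + 6*N*U)
(u(-85, 65) + H(15)) + R(80, -165) = ((6 + 65 + 6*(-85)*65) + 6*15) - 165 = ((6 + 65 - 33150) + 90) - 165 = (-33079 + 90) - 165 = -32989 - 165 = -33154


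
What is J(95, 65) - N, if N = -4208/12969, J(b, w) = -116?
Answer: -1500196/12969 ≈ -115.68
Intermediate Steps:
N = -4208/12969 (N = -4208*1/12969 = -4208/12969 ≈ -0.32447)
J(95, 65) - N = -116 - 1*(-4208/12969) = -116 + 4208/12969 = -1500196/12969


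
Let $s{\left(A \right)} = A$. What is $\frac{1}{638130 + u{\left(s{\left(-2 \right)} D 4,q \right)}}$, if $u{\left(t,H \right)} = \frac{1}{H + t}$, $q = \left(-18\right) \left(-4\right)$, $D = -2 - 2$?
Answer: $\frac{104}{66365521} \approx 1.5671 \cdot 10^{-6}$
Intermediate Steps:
$D = -4$
$q = 72$
$\frac{1}{638130 + u{\left(s{\left(-2 \right)} D 4,q \right)}} = \frac{1}{638130 + \frac{1}{72 + \left(-2\right) \left(-4\right) 4}} = \frac{1}{638130 + \frac{1}{72 + 8 \cdot 4}} = \frac{1}{638130 + \frac{1}{72 + 32}} = \frac{1}{638130 + \frac{1}{104}} = \frac{1}{\frac{66365521}{104}} = \frac{104}{66365521}$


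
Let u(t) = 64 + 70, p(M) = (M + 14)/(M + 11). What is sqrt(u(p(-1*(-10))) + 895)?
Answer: 7*sqrt(21) ≈ 32.078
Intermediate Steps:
p(M) = (14 + M)/(11 + M)
u(t) = 134
sqrt(u(p(-1*(-10))) + 895) = sqrt(134 + 895) = sqrt(1029) = 7*sqrt(21)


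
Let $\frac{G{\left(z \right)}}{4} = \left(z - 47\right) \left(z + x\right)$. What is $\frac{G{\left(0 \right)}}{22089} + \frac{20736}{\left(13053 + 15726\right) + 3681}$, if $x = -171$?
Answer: $\frac{41710044}{19916915} \approx 2.0942$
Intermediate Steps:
$G{\left(z \right)} = 4 \left(-171 + z\right) \left(-47 + z\right)$ ($G{\left(z \right)} = 4 \left(z - 47\right) \left(z - 171\right) = 4 \left(-47 + z\right) \left(-171 + z\right) = 4 \left(-171 + z\right) \left(-47 + z\right)$)
$\frac{G{\left(0 \right)}}{22089} + \frac{20736}{\left(13053 + 15726\right) + 3681} = \frac{32148 - 0 + 4 \cdot 0^{2}}{22089} + \frac{20736}{\left(13053 + 15726\right) + 3681} = \left(32148 + 0 + 4 \cdot 0\right) \frac{1}{22089} + \frac{20736}{28779 + 3681} = \left(32148 + 0 + 0\right) \frac{1}{22089} + \frac{20736}{32460} = 32148 \cdot \frac{1}{22089} + 20736 \cdot \frac{1}{32460} = \frac{10716}{7363} + \frac{1728}{2705} = \frac{41710044}{19916915}$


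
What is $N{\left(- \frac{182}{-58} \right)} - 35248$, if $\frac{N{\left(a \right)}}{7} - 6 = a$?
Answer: $- \frac{1020337}{29} \approx -35184.0$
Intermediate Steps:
$N{\left(a \right)} = 42 + 7 a$
$N{\left(- \frac{182}{-58} \right)} - 35248 = \left(42 + 7 \left(- \frac{182}{-58}\right)\right) - 35248 = \left(42 + 7 \left(\left(-182\right) \left(- \frac{1}{58}\right)\right)\right) - 35248 = \left(42 + 7 \cdot \frac{91}{29}\right) - 35248 = \left(42 + \frac{637}{29}\right) - 35248 = \frac{1855}{29} - 35248 = - \frac{1020337}{29}$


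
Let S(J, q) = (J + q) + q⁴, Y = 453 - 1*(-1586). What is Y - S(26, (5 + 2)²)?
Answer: -5762837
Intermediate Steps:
Y = 2039 (Y = 453 + 1586 = 2039)
S(J, q) = J + q + q⁴
Y - S(26, (5 + 2)²) = 2039 - (26 + (5 + 2)² + ((5 + 2)²)⁴) = 2039 - (26 + 7² + (7²)⁴) = 2039 - (26 + 49 + 49⁴) = 2039 - (26 + 49 + 5764801) = 2039 - 1*5764876 = 2039 - 5764876 = -5762837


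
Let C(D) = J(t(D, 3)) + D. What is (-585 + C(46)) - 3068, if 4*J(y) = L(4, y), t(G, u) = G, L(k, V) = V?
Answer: -7191/2 ≈ -3595.5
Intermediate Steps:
J(y) = y/4
C(D) = 5*D/4 (C(D) = D/4 + D = 5*D/4)
(-585 + C(46)) - 3068 = (-585 + (5/4)*46) - 3068 = (-585 + 115/2) - 3068 = -1055/2 - 3068 = -7191/2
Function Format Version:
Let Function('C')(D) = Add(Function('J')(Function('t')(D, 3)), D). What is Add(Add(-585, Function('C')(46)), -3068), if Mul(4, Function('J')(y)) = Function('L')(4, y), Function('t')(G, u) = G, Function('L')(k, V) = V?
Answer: Rational(-7191, 2) ≈ -3595.5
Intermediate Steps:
Function('J')(y) = Mul(Rational(1, 4), y)
Function('C')(D) = Mul(Rational(5, 4), D) (Function('C')(D) = Add(Mul(Rational(1, 4), D), D) = Mul(Rational(5, 4), D))
Add(Add(-585, Function('C')(46)), -3068) = Add(Add(-585, Mul(Rational(5, 4), 46)), -3068) = Add(Add(-585, Rational(115, 2)), -3068) = Add(Rational(-1055, 2), -3068) = Rational(-7191, 2)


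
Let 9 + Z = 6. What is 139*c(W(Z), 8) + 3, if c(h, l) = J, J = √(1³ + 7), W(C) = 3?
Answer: 3 + 278*√2 ≈ 396.15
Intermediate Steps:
Z = -3 (Z = -9 + 6 = -3)
J = 2*√2 (J = √(1 + 7) = √8 = 2*√2 ≈ 2.8284)
c(h, l) = 2*√2
139*c(W(Z), 8) + 3 = 139*(2*√2) + 3 = 278*√2 + 3 = 3 + 278*√2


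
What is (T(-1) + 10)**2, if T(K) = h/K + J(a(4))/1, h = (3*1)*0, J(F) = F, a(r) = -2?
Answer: 64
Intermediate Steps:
h = 0 (h = 3*0 = 0)
T(K) = -2 (T(K) = 0/K - 2/1 = 0 - 2*1 = 0 - 2 = -2)
(T(-1) + 10)**2 = (-2 + 10)**2 = 8**2 = 64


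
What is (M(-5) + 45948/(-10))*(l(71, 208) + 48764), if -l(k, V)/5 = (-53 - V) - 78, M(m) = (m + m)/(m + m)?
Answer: -1158992771/5 ≈ -2.3180e+8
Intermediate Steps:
M(m) = 1 (M(m) = (2*m)/((2*m)) = (2*m)*(1/(2*m)) = 1)
l(k, V) = 655 + 5*V (l(k, V) = -5*((-53 - V) - 78) = -5*(-131 - V) = 655 + 5*V)
(M(-5) + 45948/(-10))*(l(71, 208) + 48764) = (1 + 45948/(-10))*((655 + 5*208) + 48764) = (1 + 45948*(-⅒))*((655 + 1040) + 48764) = (1 - 22974/5)*(1695 + 48764) = -22969/5*50459 = -1158992771/5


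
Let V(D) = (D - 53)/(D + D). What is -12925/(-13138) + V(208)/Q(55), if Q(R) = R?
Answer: 29776039/30059744 ≈ 0.99056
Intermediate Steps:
V(D) = (-53 + D)/(2*D) (V(D) = (-53 + D)/((2*D)) = (-53 + D)*(1/(2*D)) = (-53 + D)/(2*D))
-12925/(-13138) + V(208)/Q(55) = -12925/(-13138) + ((½)*(-53 + 208)/208)/55 = -12925*(-1/13138) + ((½)*(1/208)*155)*(1/55) = 12925/13138 + (155/416)*(1/55) = 12925/13138 + 31/4576 = 29776039/30059744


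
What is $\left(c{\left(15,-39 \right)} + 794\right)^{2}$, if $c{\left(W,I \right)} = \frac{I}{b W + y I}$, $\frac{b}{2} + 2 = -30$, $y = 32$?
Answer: $\frac{341519853609}{541696} \approx 6.3046 \cdot 10^{5}$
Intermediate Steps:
$b = -64$ ($b = -4 + 2 \left(-30\right) = -4 - 60 = -64$)
$c{\left(W,I \right)} = \frac{I}{- 64 W + 32 I}$
$\left(c{\left(15,-39 \right)} + 794\right)^{2} = \left(\frac{1}{32} \left(-39\right) \frac{1}{-39 - 30} + 794\right)^{2} = \left(\frac{1}{32} \left(-39\right) \frac{1}{-69} + 794\right)^{2} = \left(\frac{1}{32} \left(-39\right) \left(- \frac{1}{69}\right) + 794\right)^{2} = \left(\frac{13}{736} + 794\right)^{2} = \left(\frac{584397}{736}\right)^{2} = \frac{341519853609}{541696}$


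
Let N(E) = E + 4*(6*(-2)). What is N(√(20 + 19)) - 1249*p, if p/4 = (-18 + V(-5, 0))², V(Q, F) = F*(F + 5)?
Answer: -1618752 + √39 ≈ -1.6187e+6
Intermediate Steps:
N(E) = -48 + E (N(E) = E + 4*(-12) = E - 48 = -48 + E)
V(Q, F) = F*(5 + F)
p = 1296 (p = 4*(-18 + 0*(5 + 0))² = 4*(-18 + 0*5)² = 4*(-18 + 0)² = 4*(-18)² = 4*324 = 1296)
N(√(20 + 19)) - 1249*p = (-48 + √(20 + 19)) - 1249*1296 = (-48 + √39) - 1618704 = -1618752 + √39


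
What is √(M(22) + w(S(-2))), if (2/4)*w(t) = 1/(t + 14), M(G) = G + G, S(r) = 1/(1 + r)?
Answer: √7462/13 ≈ 6.6448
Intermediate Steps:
M(G) = 2*G
w(t) = 2/(14 + t) (w(t) = 2/(t + 14) = 2/(14 + t))
√(M(22) + w(S(-2))) = √(2*22 + 2/(14 + 1/(1 - 2))) = √(44 + 2/(14 + 1/(-1))) = √(44 + 2/(14 - 1)) = √(44 + 2/13) = √(574/13) = √7462/13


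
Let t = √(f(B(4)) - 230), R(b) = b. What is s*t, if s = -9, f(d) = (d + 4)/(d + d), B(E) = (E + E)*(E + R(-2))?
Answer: -9*I*√3670/4 ≈ -136.31*I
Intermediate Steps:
B(E) = 2*E*(-2 + E) (B(E) = (E + E)*(E - 2) = (2*E)*(-2 + E) = 2*E*(-2 + E))
f(d) = (4 + d)/(2*d) (f(d) = (4 + d)/((2*d)) = (4 + d)*(1/(2*d)) = (4 + d)/(2*d))
t = I*√3670/4 (t = √((4 + 2*4*(-2 + 4))/(2*((2*4*(-2 + 4)))) - 230) = √((4 + 2*4*2)/(2*((2*4*2))) - 230) = √((½)*(4 + 16)/16 - 230) = √((½)*(1/16)*20 - 230) = √(5/8 - 230) = √(-1835/8) = I*√3670/4 ≈ 15.145*I)
s*t = -9*I*√3670/4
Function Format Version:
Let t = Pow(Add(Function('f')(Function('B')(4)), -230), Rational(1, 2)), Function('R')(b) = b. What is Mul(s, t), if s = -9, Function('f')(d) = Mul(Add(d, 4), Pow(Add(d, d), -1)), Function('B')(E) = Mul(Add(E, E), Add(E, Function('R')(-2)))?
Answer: Mul(Rational(-9, 4), I, Pow(3670, Rational(1, 2))) ≈ Mul(-136.31, I)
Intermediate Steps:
Function('B')(E) = Mul(2, E, Add(-2, E)) (Function('B')(E) = Mul(Add(E, E), Add(E, -2)) = Mul(Mul(2, E), Add(-2, E)) = Mul(2, E, Add(-2, E)))
Function('f')(d) = Mul(Rational(1, 2), Pow(d, -1), Add(4, d)) (Function('f')(d) = Mul(Add(4, d), Pow(Mul(2, d), -1)) = Mul(Add(4, d), Mul(Rational(1, 2), Pow(d, -1))) = Mul(Rational(1, 2), Pow(d, -1), Add(4, d)))
t = Mul(Rational(1, 4), I, Pow(3670, Rational(1, 2))) (t = Pow(Add(Mul(Rational(1, 2), Pow(Mul(2, 4, Add(-2, 4)), -1), Add(4, Mul(2, 4, Add(-2, 4)))), -230), Rational(1, 2)) = Pow(Add(Mul(Rational(1, 2), Pow(Mul(2, 4, 2), -1), Add(4, Mul(2, 4, 2))), -230), Rational(1, 2)) = Pow(Add(Mul(Rational(1, 2), Pow(16, -1), Add(4, 16)), -230), Rational(1, 2)) = Pow(Add(Mul(Rational(1, 2), Rational(1, 16), 20), -230), Rational(1, 2)) = Pow(Add(Rational(5, 8), -230), Rational(1, 2)) = Pow(Rational(-1835, 8), Rational(1, 2)) = Mul(Rational(1, 4), I, Pow(3670, Rational(1, 2))) ≈ Mul(15.145, I))
Mul(s, t) = Mul(-9, Mul(Rational(1, 4), I, Pow(3670, Rational(1, 2)))) = Mul(Rational(-9, 4), I, Pow(3670, Rational(1, 2)))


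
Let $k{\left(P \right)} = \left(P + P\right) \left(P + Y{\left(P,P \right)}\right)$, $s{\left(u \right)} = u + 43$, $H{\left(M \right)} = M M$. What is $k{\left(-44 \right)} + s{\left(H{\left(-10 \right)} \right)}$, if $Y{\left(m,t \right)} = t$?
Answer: $7887$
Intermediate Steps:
$H{\left(M \right)} = M^{2}$
$s{\left(u \right)} = 43 + u$
$k{\left(P \right)} = 4 P^{2}$ ($k{\left(P \right)} = \left(P + P\right) \left(P + P\right) = 2 P 2 P = 4 P^{2}$)
$k{\left(-44 \right)} + s{\left(H{\left(-10 \right)} \right)} = 4 \left(-44\right)^{2} + \left(43 + \left(-10\right)^{2}\right) = 4 \cdot 1936 + \left(43 + 100\right) = 7744 + 143 = 7887$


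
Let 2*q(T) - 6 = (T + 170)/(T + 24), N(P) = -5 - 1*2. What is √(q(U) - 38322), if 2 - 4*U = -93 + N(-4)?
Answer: I*√166908962/66 ≈ 195.75*I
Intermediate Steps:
N(P) = -7 (N(P) = -5 - 2 = -7)
U = 51/2 (U = ½ - (-93 - 7)/4 = ½ - ¼*(-100) = ½ + 25 = 51/2 ≈ 25.500)
q(T) = 3 + (170 + T)/(2*(24 + T)) (q(T) = 3 + ((T + 170)/(T + 24))/2 = 3 + ((170 + T)/(24 + T))/2 = 3 + (170 + T)/(2*(24 + T)))
√(q(U) - 38322) = √((314 + 7*(51/2))/(2*(24 + 51/2)) - 38322) = √((314 + 357/2)/(2*(99/2)) - 38322) = √((½)*(2/99)*(985/2) - 38322) = √(985/198 - 38322) = √(-7586771/198) = I*√166908962/66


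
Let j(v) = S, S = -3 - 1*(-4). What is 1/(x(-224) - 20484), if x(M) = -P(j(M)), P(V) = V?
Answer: -1/20485 ≈ -4.8816e-5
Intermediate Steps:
S = 1 (S = -3 + 4 = 1)
j(v) = 1
x(M) = -1 (x(M) = -1*1 = -1)
1/(x(-224) - 20484) = 1/(-1 - 20484) = 1/(-20485) = -1/20485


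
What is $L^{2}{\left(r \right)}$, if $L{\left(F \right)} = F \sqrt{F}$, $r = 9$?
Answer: $729$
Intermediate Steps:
$L{\left(F \right)} = F^{\frac{3}{2}}$
$L^{2}{\left(r \right)} = \left(9^{\frac{3}{2}}\right)^{2} = 27^{2} = 729$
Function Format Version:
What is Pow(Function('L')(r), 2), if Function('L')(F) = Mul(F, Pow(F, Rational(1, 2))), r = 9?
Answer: 729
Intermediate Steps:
Function('L')(F) = Pow(F, Rational(3, 2))
Pow(Function('L')(r), 2) = Pow(Pow(9, Rational(3, 2)), 2) = Pow(27, 2) = 729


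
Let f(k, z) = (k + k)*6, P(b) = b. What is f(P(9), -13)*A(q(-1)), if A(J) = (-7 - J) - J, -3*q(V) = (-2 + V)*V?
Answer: -540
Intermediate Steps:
f(k, z) = 12*k (f(k, z) = (2*k)*6 = 12*k)
q(V) = -V*(-2 + V)/3 (q(V) = -(-2 + V)*V/3 = -V*(-2 + V)/3)
A(J) = -7 - 2*J
f(P(9), -13)*A(q(-1)) = (12*9)*(-7 - 2*(-1)*(2 - 1*(-1))/3) = 108*(-7 - 2*(-1)*(2 + 1)/3) = 108*(-7 - 2*(-1)*3/3) = 108*(-7 - 2*(-1)) = 108*(-7 + 2) = 108*(-5) = -540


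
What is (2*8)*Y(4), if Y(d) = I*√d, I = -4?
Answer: -128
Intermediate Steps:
Y(d) = -4*√d
(2*8)*Y(4) = (2*8)*(-4*√4) = 16*(-4*2) = 16*(-8) = -128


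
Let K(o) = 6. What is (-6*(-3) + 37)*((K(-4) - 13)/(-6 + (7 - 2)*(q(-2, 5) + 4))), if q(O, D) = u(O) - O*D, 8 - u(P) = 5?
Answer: -385/79 ≈ -4.8734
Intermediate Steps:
u(P) = 3 (u(P) = 8 - 1*5 = 8 - 5 = 3)
q(O, D) = 3 - D*O (q(O, D) = 3 - O*D = 3 - D*O)
(-6*(-3) + 37)*((K(-4) - 13)/(-6 + (7 - 2)*(q(-2, 5) + 4))) = (-6*(-3) + 37)*((6 - 13)/(-6 + (7 - 2)*((3 - 1*5*(-2)) + 4))) = (18 + 37)*(-7/(-6 + 5*((3 + 10) + 4))) = 55*(-7/(-6 + 5*(13 + 4))) = 55*(-7/(-6 + 5*17)) = 55*(-7/(-6 + 85)) = 55*(-7/79) = -385/79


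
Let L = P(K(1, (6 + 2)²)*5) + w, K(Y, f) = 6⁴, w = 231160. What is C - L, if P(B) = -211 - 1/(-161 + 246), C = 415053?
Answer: 15648841/85 ≈ 1.8410e+5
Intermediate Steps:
K(Y, f) = 1296
P(B) = -17936/85 (P(B) = -211 - 1/85 = -17936/85)
L = 19630664/85 (L = -17936/85 + 231160 = 19630664/85 ≈ 2.3095e+5)
C - L = 415053 - 1*19630664/85 = 415053 - 19630664/85 = 15648841/85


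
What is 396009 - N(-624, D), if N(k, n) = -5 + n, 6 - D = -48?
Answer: 395960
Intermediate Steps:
D = 54 (D = 6 - 1*(-48) = 6 + 48 = 54)
396009 - N(-624, D) = 396009 - (-5 + 54) = 396009 - 1*49 = 396009 - 49 = 395960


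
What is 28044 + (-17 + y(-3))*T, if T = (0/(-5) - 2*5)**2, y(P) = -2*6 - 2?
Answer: 24944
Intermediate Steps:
y(P) = -14 (y(P) = -12 - 2 = -14)
T = 100 (T = (0*(-1/5) - 10)**2 = (0 - 10)**2 = (-10)**2 = 100)
28044 + (-17 + y(-3))*T = 28044 + (-17 - 14)*100 = 28044 - 31*100 = 28044 - 3100 = 24944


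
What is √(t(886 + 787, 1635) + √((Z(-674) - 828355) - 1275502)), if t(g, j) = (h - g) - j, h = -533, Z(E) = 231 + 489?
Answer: √(-3841 + I*√2103137) ≈ 11.503 + 63.034*I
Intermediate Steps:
Z(E) = 720
t(g, j) = -533 - g - j (t(g, j) = (-533 - g) - j = -533 - g - j)
√(t(886 + 787, 1635) + √((Z(-674) - 828355) - 1275502)) = √((-533 - (886 + 787) - 1*1635) + √((720 - 828355) - 1275502)) = √((-533 - 1*1673 - 1635) + √(-827635 - 1275502)) = √((-533 - 1673 - 1635) + √(-2103137)) = √(-3841 + I*√2103137)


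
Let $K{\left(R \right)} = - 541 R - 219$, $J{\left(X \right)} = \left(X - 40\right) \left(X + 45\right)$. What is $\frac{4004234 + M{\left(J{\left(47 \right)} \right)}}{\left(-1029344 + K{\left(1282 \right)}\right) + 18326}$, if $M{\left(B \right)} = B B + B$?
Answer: $- \frac{4419614}{1704799} \approx -2.5925$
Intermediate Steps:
$J{\left(X \right)} = \left(-40 + X\right) \left(45 + X\right)$
$K{\left(R \right)} = -219 - 541 R$
$M{\left(B \right)} = B + B^{2}$ ($M{\left(B \right)} = B^{2} + B = B + B^{2}$)
$\frac{4004234 + M{\left(J{\left(47 \right)} \right)}}{\left(-1029344 + K{\left(1282 \right)}\right) + 18326} = \frac{4004234 + \left(-1800 + 47^{2} + 5 \cdot 47\right) \left(1 + \left(-1800 + 47^{2} + 5 \cdot 47\right)\right)}{\left(-1029344 - 693781\right) + 18326} = \frac{4004234 + \left(-1800 + 2209 + 235\right) \left(1 + \left(-1800 + 2209 + 235\right)\right)}{\left(-1029344 - 693781\right) + 18326} = \frac{4004234 + 644 \left(1 + 644\right)}{\left(-1029344 - 693781\right) + 18326} = \frac{4004234 + 644 \cdot 645}{-1723125 + 18326} = \frac{4004234 + 415380}{-1704799} = 4419614 \left(- \frac{1}{1704799}\right) = - \frac{4419614}{1704799}$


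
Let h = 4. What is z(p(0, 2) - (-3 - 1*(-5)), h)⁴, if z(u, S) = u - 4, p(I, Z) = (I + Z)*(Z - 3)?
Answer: 4096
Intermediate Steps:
p(I, Z) = (-3 + Z)*(I + Z) (p(I, Z) = (I + Z)*(-3 + Z) = (-3 + Z)*(I + Z))
z(u, S) = -4 + u
z(p(0, 2) - (-3 - 1*(-5)), h)⁴ = (-4 + ((2² - 3*0 - 3*2 + 0*2) - (-3 - 1*(-5))))⁴ = (-4 + ((4 + 0 - 6 + 0) - (-3 + 5)))⁴ = (-4 + (-2 - 1*2))⁴ = (-4 + (-2 - 2))⁴ = (-4 - 4)⁴ = (-8)⁴ = 4096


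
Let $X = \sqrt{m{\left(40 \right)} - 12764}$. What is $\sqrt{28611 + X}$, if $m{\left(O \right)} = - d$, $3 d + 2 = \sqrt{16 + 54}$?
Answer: $\frac{\sqrt{257499 + 3 i \sqrt{3} \sqrt{38290 + \sqrt{70}}}}{3} \approx 169.15 + 0.33399 i$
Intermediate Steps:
$d = - \frac{2}{3} + \frac{\sqrt{70}}{3}$ ($d = - \frac{2}{3} + \frac{\sqrt{16 + 54}}{3} = - \frac{2}{3} + \frac{\sqrt{70}}{3} \approx 2.1222$)
$m{\left(O \right)} = \frac{2}{3} - \frac{\sqrt{70}}{3}$ ($m{\left(O \right)} = - (- \frac{2}{3} + \frac{\sqrt{70}}{3}) = \frac{2}{3} - \frac{\sqrt{70}}{3}$)
$X = \sqrt{- \frac{38290}{3} - \frac{\sqrt{70}}{3}}$ ($X = \sqrt{\left(\frac{2}{3} - \frac{\sqrt{70}}{3}\right) - 12764} = \sqrt{- \frac{38290}{3} - \frac{\sqrt{70}}{3}} \approx 112.99 i$)
$\sqrt{28611 + X} = \sqrt{28611 + \frac{\sqrt{-114870 - 3 \sqrt{70}}}{3}}$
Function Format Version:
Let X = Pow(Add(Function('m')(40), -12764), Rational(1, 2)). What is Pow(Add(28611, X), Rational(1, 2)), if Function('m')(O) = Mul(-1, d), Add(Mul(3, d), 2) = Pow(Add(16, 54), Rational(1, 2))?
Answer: Mul(Rational(1, 3), Pow(Add(257499, Mul(3, I, Pow(3, Rational(1, 2)), Pow(Add(38290, Pow(70, Rational(1, 2))), Rational(1, 2)))), Rational(1, 2))) ≈ Add(169.15, Mul(0.33399, I))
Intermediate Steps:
d = Add(Rational(-2, 3), Mul(Rational(1, 3), Pow(70, Rational(1, 2)))) (d = Add(Rational(-2, 3), Mul(Rational(1, 3), Pow(Add(16, 54), Rational(1, 2)))) = Add(Rational(-2, 3), Mul(Rational(1, 3), Pow(70, Rational(1, 2)))) ≈ 2.1222)
Function('m')(O) = Add(Rational(2, 3), Mul(Rational(-1, 3), Pow(70, Rational(1, 2)))) (Function('m')(O) = Mul(-1, Add(Rational(-2, 3), Mul(Rational(1, 3), Pow(70, Rational(1, 2))))) = Add(Rational(2, 3), Mul(Rational(-1, 3), Pow(70, Rational(1, 2)))))
X = Pow(Add(Rational(-38290, 3), Mul(Rational(-1, 3), Pow(70, Rational(1, 2)))), Rational(1, 2)) (X = Pow(Add(Add(Rational(2, 3), Mul(Rational(-1, 3), Pow(70, Rational(1, 2)))), -12764), Rational(1, 2)) = Pow(Add(Rational(-38290, 3), Mul(Rational(-1, 3), Pow(70, Rational(1, 2)))), Rational(1, 2)) ≈ Mul(112.99, I))
Pow(Add(28611, X), Rational(1, 2)) = Pow(Add(28611, Mul(Rational(1, 3), Pow(Add(-114870, Mul(-3, Pow(70, Rational(1, 2)))), Rational(1, 2)))), Rational(1, 2))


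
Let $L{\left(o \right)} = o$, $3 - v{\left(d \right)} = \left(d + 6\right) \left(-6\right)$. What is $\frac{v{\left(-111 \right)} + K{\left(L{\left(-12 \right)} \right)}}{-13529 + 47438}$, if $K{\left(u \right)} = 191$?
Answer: $- \frac{436}{33909} \approx -0.012858$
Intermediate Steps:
$v{\left(d \right)} = 39 + 6 d$ ($v{\left(d \right)} = 3 - \left(d + 6\right) \left(-6\right) = 3 - \left(6 + d\right) \left(-6\right) = 3 - \left(-36 - 6 d\right) = 3 + \left(36 + 6 d\right) = 39 + 6 d$)
$\frac{v{\left(-111 \right)} + K{\left(L{\left(-12 \right)} \right)}}{-13529 + 47438} = \frac{\left(39 + 6 \left(-111\right)\right) + 191}{-13529 + 47438} = \frac{\left(39 - 666\right) + 191}{33909} = \left(-627 + 191\right) \frac{1}{33909} = \left(-436\right) \frac{1}{33909} = - \frac{436}{33909}$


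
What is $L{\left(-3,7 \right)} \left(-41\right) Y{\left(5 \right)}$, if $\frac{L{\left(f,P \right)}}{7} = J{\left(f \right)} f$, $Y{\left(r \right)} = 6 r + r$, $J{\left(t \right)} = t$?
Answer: $-90405$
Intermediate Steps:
$Y{\left(r \right)} = 7 r$
$L{\left(f,P \right)} = 7 f^{2}$ ($L{\left(f,P \right)} = 7 f f = 7 f^{2}$)
$L{\left(-3,7 \right)} \left(-41\right) Y{\left(5 \right)} = 7 \left(-3\right)^{2} \left(-41\right) 7 \cdot 5 = 7 \cdot 9 \left(-41\right) 35 = 63 \left(-41\right) 35 = \left(-2583\right) 35 = -90405$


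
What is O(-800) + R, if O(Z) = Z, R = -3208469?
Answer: -3209269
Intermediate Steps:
O(-800) + R = -800 - 3208469 = -3209269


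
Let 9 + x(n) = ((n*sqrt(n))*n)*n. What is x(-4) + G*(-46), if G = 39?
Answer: -1803 - 128*I ≈ -1803.0 - 128.0*I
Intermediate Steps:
x(n) = -9 + n**(7/2) (x(n) = -9 + ((n*sqrt(n))*n)*n = -9 + (n**(3/2)*n)*n = -9 + n**(5/2)*n = -9 + n**(7/2))
x(-4) + G*(-46) = (-9 + (-4)**(7/2)) + 39*(-46) = (-9 - 128*I) - 1794 = -1803 - 128*I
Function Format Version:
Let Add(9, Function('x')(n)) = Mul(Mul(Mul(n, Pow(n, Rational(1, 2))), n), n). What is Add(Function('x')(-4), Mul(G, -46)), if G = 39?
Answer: Add(-1803, Mul(-128, I)) ≈ Add(-1803.0, Mul(-128.00, I))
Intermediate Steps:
Function('x')(n) = Add(-9, Pow(n, Rational(7, 2))) (Function('x')(n) = Add(-9, Mul(Mul(Mul(n, Pow(n, Rational(1, 2))), n), n)) = Add(-9, Mul(Mul(Pow(n, Rational(3, 2)), n), n)) = Add(-9, Mul(Pow(n, Rational(5, 2)), n)) = Add(-9, Pow(n, Rational(7, 2))))
Add(Function('x')(-4), Mul(G, -46)) = Add(Add(-9, Pow(-4, Rational(7, 2))), Mul(39, -46)) = Add(Add(-9, Mul(-128, I)), -1794) = Add(-1803, Mul(-128, I))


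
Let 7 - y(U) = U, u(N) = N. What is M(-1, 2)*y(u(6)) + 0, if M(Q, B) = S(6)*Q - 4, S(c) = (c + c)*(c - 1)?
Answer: -64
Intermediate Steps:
S(c) = 2*c*(-1 + c) (S(c) = (2*c)*(-1 + c) = 2*c*(-1 + c))
y(U) = 7 - U
M(Q, B) = -4 + 60*Q (M(Q, B) = (2*6*(-1 + 6))*Q - 4 = (2*6*5)*Q - 4 = 60*Q - 4 = -4 + 60*Q)
M(-1, 2)*y(u(6)) + 0 = (-4 + 60*(-1))*(7 - 1*6) + 0 = (-4 - 60)*(7 - 6) + 0 = -64*1 + 0 = -64 + 0 = -64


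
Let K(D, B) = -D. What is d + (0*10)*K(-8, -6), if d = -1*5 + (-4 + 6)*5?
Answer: 5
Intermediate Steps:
d = 5 (d = -5 + 2*5 = -5 + 10 = 5)
d + (0*10)*K(-8, -6) = 5 + (0*10)*(-1*(-8)) = 5 + 0*8 = 5 + 0 = 5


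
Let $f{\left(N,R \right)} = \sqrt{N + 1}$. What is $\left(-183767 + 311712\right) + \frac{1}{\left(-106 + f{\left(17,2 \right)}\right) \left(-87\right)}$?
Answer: $\frac{62434984988}{487983} + \frac{\sqrt{2}}{325322} \approx 1.2795 \cdot 10^{5}$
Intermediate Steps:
$f{\left(N,R \right)} = \sqrt{1 + N}$
$\left(-183767 + 311712\right) + \frac{1}{\left(-106 + f{\left(17,2 \right)}\right) \left(-87\right)} = \left(-183767 + 311712\right) + \frac{1}{\left(-106 + \sqrt{1 + 17}\right) \left(-87\right)} = 127945 + \frac{1}{\left(-106 + \sqrt{18}\right) \left(-87\right)} = 127945 + \frac{1}{\left(-106 + 3 \sqrt{2}\right) \left(-87\right)} = 127945 + \frac{1}{9222 - 261 \sqrt{2}}$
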